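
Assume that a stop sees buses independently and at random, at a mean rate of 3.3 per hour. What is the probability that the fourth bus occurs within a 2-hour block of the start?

0.8948

Over the interval, μ = 3.3 × 2 = 6.6 (a 2-hour block = 2 hours).
The fourth arrival falls in the interval iff at least 4 events occur there: P(S_4 ≤ t) = P(N ≥ 4) = 1 − P(N ≤ 3) ≈ 0.8948.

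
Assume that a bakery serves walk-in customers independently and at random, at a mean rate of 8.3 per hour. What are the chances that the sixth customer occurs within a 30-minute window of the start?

0.2387

Over the interval, μ = 8.3 × 0.5 = 4.15 (a 30-minute window = 0.5 hours).
The sixth arrival falls in the interval iff at least 6 events occur there: P(S_6 ≤ t) = P(N ≥ 6) = 1 − P(N ≤ 5) ≈ 0.2387.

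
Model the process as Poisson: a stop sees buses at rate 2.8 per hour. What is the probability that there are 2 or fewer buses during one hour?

0.4695

With mean μ = 2.8 per hour,
P(N ≤ 2) = Σ_{j=0}^{2} e^(−μ) μ^j/j! ≈ 0.4695.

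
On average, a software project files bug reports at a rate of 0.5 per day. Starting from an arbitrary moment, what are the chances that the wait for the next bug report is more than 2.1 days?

0.3499

The wait for the next event is exponential with rate λ = 0.5 per day.
P(T > 2.1) = e^(−λt) = e^(−0.5 × 2.1) = e^(−1.05) ≈ 0.3499.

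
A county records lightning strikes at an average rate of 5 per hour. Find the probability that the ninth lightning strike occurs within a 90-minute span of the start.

Over the interval, μ = 5 × 1.5 = 7.5 (a 90-minute span = 1.5 hours).
The ninth arrival falls in the interval iff at least 9 events occur there: P(S_9 ≤ t) = P(N ≥ 9) = 1 − P(N ≤ 8) ≈ 0.3380.

0.3380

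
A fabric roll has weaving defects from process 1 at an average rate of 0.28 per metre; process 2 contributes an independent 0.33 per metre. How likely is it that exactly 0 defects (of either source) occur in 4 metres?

0.0872

Independent Poisson processes superpose: combined rate λ = 0.28 + 0.33 = 0.61 per metre.
Over the interval, μ = 0.61 × 4 = 2.44 (4 metres).
P(N = 0) = e^(−2.44) · 2.44^0/0! ≈ 0.0872.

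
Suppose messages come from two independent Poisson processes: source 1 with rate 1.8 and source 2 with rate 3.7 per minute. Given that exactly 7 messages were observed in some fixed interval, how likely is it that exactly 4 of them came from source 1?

0.1222

Given the total, each event is independently from source 1 with probability p = λ_1/(λ_1+λ_2) = 1.8/5.5 ≈ 0.3273.
So K ~ Binomial(7, 1.8/5.5): P(K = 4) = C(7,4) · (1.8/5.5)^4 · (3.7/5.5)^3 ≈ 0.1222.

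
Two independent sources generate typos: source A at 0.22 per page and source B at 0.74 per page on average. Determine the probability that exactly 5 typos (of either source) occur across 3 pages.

Independent Poisson processes superpose: combined rate λ = 0.22 + 0.74 = 0.96 per page.
Over the interval, μ = 0.96 × 3 = 2.88 (3 pages).
P(N = 5) = e^(−2.88) · 2.88^5/5! ≈ 0.0927.

0.0927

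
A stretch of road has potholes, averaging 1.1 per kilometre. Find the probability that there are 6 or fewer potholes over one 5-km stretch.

0.6860

Over the interval, μ = 1.1 × 5 = 5.5 (a 5-km stretch = 5 kilometres).
P(N ≤ 6) = Σ_{j=0}^{6} e^(−μ) μ^j/j! ≈ 0.6860.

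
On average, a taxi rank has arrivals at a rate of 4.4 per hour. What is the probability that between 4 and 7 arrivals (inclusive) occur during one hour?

With mean μ = 4.4 per hour,
P(4 ≤ N ≤ 7) = Σ_{j=4}^{7} e^(−4.4) · 4.4^j/j! ≈ 0.5620.

0.5620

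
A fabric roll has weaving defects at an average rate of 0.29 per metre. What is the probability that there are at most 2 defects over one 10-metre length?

Over the interval, μ = 0.29 × 10 = 2.9 (a 10-metre length = 10 metres).
P(N ≤ 2) = Σ_{j=0}^{2} e^(−μ) μ^j/j! ≈ 0.4460.

0.4460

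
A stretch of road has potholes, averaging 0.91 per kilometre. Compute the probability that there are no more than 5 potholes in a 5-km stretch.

Over the interval, μ = 0.91 × 5 = 4.55 (a 5-km stretch = 5 kilometres).
P(N ≤ 5) = Σ_{j=0}^{5} e^(−μ) μ^j/j! ≈ 0.6944.

0.6944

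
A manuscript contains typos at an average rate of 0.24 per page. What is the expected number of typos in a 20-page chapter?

E[N] = λt = 0.24 × 20 = 4.8 (a 20-page chapter = 20 pages).

4.8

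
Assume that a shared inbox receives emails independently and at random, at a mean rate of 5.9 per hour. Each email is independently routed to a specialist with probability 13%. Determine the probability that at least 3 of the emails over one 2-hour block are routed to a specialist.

Thinning: the emails that are routed to a specialist themselves form a Poisson process with rate 0.13 × 5.9 = 0.767 per hour.
Over the interval, μ = 0.767 × 2 = 1.534 (a 2-hour block = 2 hours).
P(N ≥ 3) = 1 − P(N ≤ 2) ≈ 0.1997.

0.1997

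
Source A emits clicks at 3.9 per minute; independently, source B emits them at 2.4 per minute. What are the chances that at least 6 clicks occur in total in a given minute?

Independent Poisson processes superpose: combined rate λ = 3.9 + 2.4 = 6.3 per minute.
So μ = 6.3.
P(N ≥ 6) = 1 − P(N ≤ 5) ≈ 0.6012.

0.6012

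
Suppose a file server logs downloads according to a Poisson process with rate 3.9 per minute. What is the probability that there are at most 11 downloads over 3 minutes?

0.4963

Over the interval, μ = 3.9 × 3 = 11.7 (3 minutes).
P(N ≤ 11) = Σ_{j=0}^{11} e^(−μ) μ^j/j! ≈ 0.4963.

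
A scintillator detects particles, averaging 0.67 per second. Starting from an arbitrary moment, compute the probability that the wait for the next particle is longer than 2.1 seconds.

0.2449

The wait for the next event is exponential with rate λ = 0.67 per second.
P(T > 2.1) = e^(−λt) = e^(−0.67 × 2.1) = e^(−1.407) ≈ 0.2449.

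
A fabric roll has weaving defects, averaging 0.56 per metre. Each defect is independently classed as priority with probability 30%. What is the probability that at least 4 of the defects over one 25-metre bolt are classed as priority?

0.6046

Thinning: the defects that are classed as priority themselves form a Poisson process with rate 0.3 × 0.56 = 0.168 per metre.
Over the interval, μ = 0.168 × 25 = 4.2 (a 25-metre bolt = 25 metres).
P(N ≥ 4) = 1 − P(N ≤ 3) ≈ 0.6046.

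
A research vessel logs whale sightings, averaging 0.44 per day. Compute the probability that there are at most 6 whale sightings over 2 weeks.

Over the interval, μ = 0.44 × 14 = 6.16 (2 weeks = 14 days).
P(N ≤ 6) = Σ_{j=0}^{6} e^(−μ) μ^j/j! ≈ 0.5806.

0.5806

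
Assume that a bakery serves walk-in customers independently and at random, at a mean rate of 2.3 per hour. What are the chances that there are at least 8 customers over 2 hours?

0.0951

Over the interval, μ = 2.3 × 2 = 4.6 (2 hours).
P(N ≥ 8) = 1 − P(N ≤ 7) = 1 − Σ_{j=0}^{7} e^(−μ) μ^j/j! ≈ 0.0951.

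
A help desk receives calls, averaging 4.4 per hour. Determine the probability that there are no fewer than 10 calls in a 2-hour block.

Over the interval, μ = 4.4 × 2 = 8.8 (a 2-hour block = 2 hours).
P(N ≥ 10) = 1 − P(N ≤ 9) = 1 − Σ_{j=0}^{9} e^(−μ) μ^j/j! ≈ 0.3863.

0.3863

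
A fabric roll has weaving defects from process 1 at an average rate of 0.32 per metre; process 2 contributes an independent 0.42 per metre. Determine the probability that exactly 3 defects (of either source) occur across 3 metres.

0.1980

Independent Poisson processes superpose: combined rate λ = 0.32 + 0.42 = 0.74 per metre.
Over the interval, μ = 0.74 × 3 = 2.22 (3 metres).
P(N = 3) = e^(−2.22) · 2.22^3/3! ≈ 0.1980.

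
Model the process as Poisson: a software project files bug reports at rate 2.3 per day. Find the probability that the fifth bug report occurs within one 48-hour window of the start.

Over the interval, μ = 2.3 × 2 = 4.6 (a 48-hour window = 2 days).
The fifth arrival falls in the interval iff at least 5 events occur there: P(S_5 ≤ t) = P(N ≥ 5) = 1 − P(N ≤ 4) ≈ 0.4868.

0.4868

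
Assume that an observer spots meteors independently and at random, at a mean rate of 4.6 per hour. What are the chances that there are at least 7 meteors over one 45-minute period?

Over the interval, μ = 4.6 × 0.75 = 3.45 (a 45-minute period = 0.75 hours).
P(N ≥ 7) = 1 − P(N ≤ 6) = 1 − Σ_{j=0}^{6} e^(−μ) μ^j/j! ≈ 0.0615.

0.0615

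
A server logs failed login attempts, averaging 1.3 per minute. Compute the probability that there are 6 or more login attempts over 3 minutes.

0.1994

Over the interval, μ = 1.3 × 3 = 3.9 (3 minutes).
P(N ≥ 6) = 1 − P(N ≤ 5) = 1 − Σ_{j=0}^{5} e^(−μ) μ^j/j! ≈ 0.1994.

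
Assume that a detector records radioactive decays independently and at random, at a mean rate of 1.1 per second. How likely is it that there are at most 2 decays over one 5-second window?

Over the interval, μ = 1.1 × 5 = 5.5 (a 5-second window = 5 seconds).
P(N ≤ 2) = Σ_{j=0}^{2} e^(−μ) μ^j/j! ≈ 0.0884.

0.0884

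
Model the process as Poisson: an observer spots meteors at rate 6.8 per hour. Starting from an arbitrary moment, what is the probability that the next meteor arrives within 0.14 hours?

0.6140

Inter-arrival times are exponential with rate λ = 6.8 per hour.
P(T ≤ 0.14) = 1 − e^(−λt) = 1 − e^(−6.8 × 0.14) = 1 − e^(−0.952) ≈ 0.6140.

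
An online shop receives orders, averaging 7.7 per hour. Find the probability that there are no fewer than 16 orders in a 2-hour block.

Over the interval, μ = 7.7 × 2 = 15.4 (a 2-hour block = 2 hours).
P(N ≥ 16) = 1 − P(N ≤ 15) = 1 − Σ_{j=0}^{15} e^(−μ) μ^j/j! ≈ 0.4728.

0.4728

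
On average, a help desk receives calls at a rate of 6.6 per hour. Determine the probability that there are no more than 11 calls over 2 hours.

Over the interval, μ = 6.6 × 2 = 13.2 (2 hours).
P(N ≤ 11) = Σ_{j=0}^{11} e^(−μ) μ^j/j! ≈ 0.3332.

0.3332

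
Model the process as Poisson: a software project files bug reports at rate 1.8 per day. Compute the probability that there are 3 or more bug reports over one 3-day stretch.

0.9052

Over the interval, μ = 1.8 × 3 = 5.4 (a 3-day stretch = 3 days).
P(N ≥ 3) = 1 − P(N ≤ 2) = 1 − Σ_{j=0}^{2} e^(−μ) μ^j/j! ≈ 0.9052.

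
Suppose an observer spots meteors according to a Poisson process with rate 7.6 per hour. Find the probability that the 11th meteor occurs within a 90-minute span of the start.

Over the interval, μ = 7.6 × 1.5 = 11.4 (a 90-minute span = 1.5 hours).
The 11th arrival falls in the interval iff at least 11 events occur there: P(S_11 ≤ t) = P(N ≥ 11) = 1 − P(N ≤ 10) ≈ 0.5869.

0.5869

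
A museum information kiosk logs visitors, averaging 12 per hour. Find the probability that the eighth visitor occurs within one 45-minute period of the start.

Over the interval, μ = 12 × 0.75 = 9 (a 45-minute period = 0.75 hours).
The eighth arrival falls in the interval iff at least 8 events occur there: P(S_8 ≤ t) = P(N ≥ 8) = 1 − P(N ≤ 7) ≈ 0.6761.

0.6761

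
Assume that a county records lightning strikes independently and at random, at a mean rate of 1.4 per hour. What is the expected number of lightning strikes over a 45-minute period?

E[N] = λt = 1.4 × 0.75 = 1.05 (a 45-minute period = 0.75 hours).

1.05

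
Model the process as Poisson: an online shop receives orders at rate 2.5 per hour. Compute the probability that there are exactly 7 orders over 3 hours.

Over the interval, μ = 2.5 × 3 = 7.5 (3 hours).
P(N = 7) = e^(−μ) μ^7/7! = e^(−7.5) · 7.5^7/5040 ≈ 0.1465.

0.1465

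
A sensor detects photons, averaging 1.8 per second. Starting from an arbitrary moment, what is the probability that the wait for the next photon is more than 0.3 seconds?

The wait for the next event is exponential with rate λ = 1.8 per second.
P(T > 0.3) = e^(−λt) = e^(−1.8 × 0.3) = e^(−0.54) ≈ 0.5827.

0.5827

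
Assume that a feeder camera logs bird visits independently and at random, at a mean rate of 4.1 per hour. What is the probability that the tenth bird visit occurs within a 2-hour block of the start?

0.3085

Over the interval, μ = 4.1 × 2 = 8.2 (a 2-hour block = 2 hours).
The tenth arrival falls in the interval iff at least 10 events occur there: P(S_10 ≤ t) = P(N ≥ 10) = 1 − P(N ≤ 9) ≈ 0.3085.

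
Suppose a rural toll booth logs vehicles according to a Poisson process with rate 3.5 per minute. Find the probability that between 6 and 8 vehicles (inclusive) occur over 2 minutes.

0.4284

Over the interval, μ = 3.5 × 2 = 7 (2 minutes).
P(6 ≤ N ≤ 8) = Σ_{j=6}^{8} e^(−7) · 7^j/j! ≈ 0.4284.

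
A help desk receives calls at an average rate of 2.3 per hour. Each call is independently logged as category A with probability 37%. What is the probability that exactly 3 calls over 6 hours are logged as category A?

Thinning: the calls that are logged as category A themselves form a Poisson process with rate 0.37 × 2.3 = 0.851 per hour.
Over the interval, μ = 0.851 × 6 = 5.106 (6 hours).
P(N = 3) = e^(−5.106) · 5.106^3/3! ≈ 0.1345.

0.1345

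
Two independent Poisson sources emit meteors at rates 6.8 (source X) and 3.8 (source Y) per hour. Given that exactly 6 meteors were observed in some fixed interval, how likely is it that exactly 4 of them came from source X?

Given the total, each event is independently from source X with probability p = λ_X/(λ_X+λ_Y) = 6.8/10.6 ≈ 0.6415.
So K ~ Binomial(6, 6.8/10.6): P(K = 4) = C(6,4) · (6.8/10.6)^4 · (3.8/10.6)^2 ≈ 0.3265.

0.3265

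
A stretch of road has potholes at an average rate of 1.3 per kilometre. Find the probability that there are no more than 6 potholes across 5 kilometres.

Over the interval, μ = 1.3 × 5 = 6.5 (5 kilometres).
P(N ≤ 6) = Σ_{j=0}^{6} e^(−μ) μ^j/j! ≈ 0.5265.

0.5265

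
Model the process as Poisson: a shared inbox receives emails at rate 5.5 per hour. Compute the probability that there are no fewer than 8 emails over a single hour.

0.1905

With mean μ = 5.5 per hour,
P(N ≥ 8) = 1 − P(N ≤ 7) = 1 − Σ_{j=0}^{7} e^(−μ) μ^j/j! ≈ 0.1905.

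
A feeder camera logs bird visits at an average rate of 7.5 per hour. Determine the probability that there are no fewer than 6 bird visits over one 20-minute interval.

Over the interval, μ = 7.5 × 1/3 = 2.5 (a 20-minute interval = 1/3 hours).
P(N ≥ 6) = 1 − P(N ≤ 5) = 1 − Σ_{j=0}^{5} e^(−μ) μ^j/j! ≈ 0.0420.

0.0420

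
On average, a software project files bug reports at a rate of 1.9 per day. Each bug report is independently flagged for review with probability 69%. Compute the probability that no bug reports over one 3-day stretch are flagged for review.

0.0196

Thinning: the bug reports that are flagged for review themselves form a Poisson process with rate 0.69 × 1.9 = 1.311 per day.
Over the interval, μ = 1.311 × 3 = 3.933 (a 3-day stretch = 3 days).
P(N = 0) = e^(−3.933) · 3.933^0/0! ≈ 0.0196.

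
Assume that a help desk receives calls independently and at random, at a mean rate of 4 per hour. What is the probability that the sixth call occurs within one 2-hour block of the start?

Over the interval, μ = 4 × 2 = 8 (a 2-hour block = 2 hours).
The sixth arrival falls in the interval iff at least 6 events occur there: P(S_6 ≤ t) = P(N ≥ 6) = 1 − P(N ≤ 5) ≈ 0.8088.

0.8088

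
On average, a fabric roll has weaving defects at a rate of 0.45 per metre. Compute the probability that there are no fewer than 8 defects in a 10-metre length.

0.0866

Over the interval, μ = 0.45 × 10 = 4.5 (a 10-metre length = 10 metres).
P(N ≥ 8) = 1 − P(N ≤ 7) = 1 − Σ_{j=0}^{7} e^(−μ) μ^j/j! ≈ 0.0866.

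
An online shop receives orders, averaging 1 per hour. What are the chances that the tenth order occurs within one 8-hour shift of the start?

Over the interval, μ = 1 × 8 = 8 (an 8-hour shift = 8 hours).
The tenth arrival falls in the interval iff at least 10 events occur there: P(S_10 ≤ t) = P(N ≥ 10) = 1 − P(N ≤ 9) ≈ 0.2834.

0.2834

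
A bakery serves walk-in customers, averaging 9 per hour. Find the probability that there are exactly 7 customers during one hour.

With mean μ = 9 per hour,
P(N = 7) = e^(−μ) μ^7/7! = e^(−9) · 9^7/5040 ≈ 0.1171.

0.1171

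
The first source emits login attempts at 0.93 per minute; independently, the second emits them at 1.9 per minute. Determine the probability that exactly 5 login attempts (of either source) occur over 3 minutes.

Independent Poisson processes superpose: combined rate λ = 0.93 + 1.9 = 2.83 per minute.
Over the interval, μ = 2.83 × 3 = 8.49 (3 minutes).
P(N = 5) = e^(−8.49) · 8.49^5/5! ≈ 0.0755.

0.0755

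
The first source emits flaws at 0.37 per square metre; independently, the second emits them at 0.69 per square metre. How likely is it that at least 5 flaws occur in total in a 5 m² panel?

Independent Poisson processes superpose: combined rate λ = 0.37 + 0.69 = 1.06 per square metre.
Over the interval, μ = 1.06 × 5 = 5.3 (a 5 m² panel = 5 square metres).
P(N ≥ 5) = 1 − P(N ≤ 4) ≈ 0.6105.

0.6105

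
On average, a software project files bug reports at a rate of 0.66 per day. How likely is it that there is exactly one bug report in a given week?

0.0455

Over the interval, μ = 0.66 × 7 = 4.62 (a week = 7 days).
P(N = 1) = e^(−μ) μ^1/1! = e^(−4.62) · 4.62^1/1 ≈ 0.0455.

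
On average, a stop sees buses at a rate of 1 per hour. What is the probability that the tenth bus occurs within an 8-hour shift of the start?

Over the interval, μ = 1 × 8 = 8 (an 8-hour shift = 8 hours).
The tenth arrival falls in the interval iff at least 10 events occur there: P(S_10 ≤ t) = P(N ≥ 10) = 1 − P(N ≤ 9) ≈ 0.2834.

0.2834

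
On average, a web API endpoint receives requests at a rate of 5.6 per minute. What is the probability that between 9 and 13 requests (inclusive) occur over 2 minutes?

0.5477

Over the interval, μ = 5.6 × 2 = 11.2 (2 minutes).
P(9 ≤ N ≤ 13) = Σ_{j=9}^{13} e^(−11.2) · 11.2^j/j! ≈ 0.5477.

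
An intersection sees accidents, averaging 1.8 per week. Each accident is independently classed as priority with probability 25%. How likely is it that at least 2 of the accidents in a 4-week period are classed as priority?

Thinning: the accidents that are classed as priority themselves form a Poisson process with rate 0.25 × 1.8 = 0.45 per week.
Over the interval, μ = 0.45 × 4 = 1.8 (a 4-week period = 4 weeks).
P(N ≥ 2) = 1 − P(N ≤ 1) ≈ 0.5372.

0.5372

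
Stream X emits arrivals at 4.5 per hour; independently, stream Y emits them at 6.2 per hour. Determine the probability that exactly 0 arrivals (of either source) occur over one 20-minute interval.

0.0282

Independent Poisson processes superpose: combined rate λ = 4.5 + 6.2 = 10.7 per hour.
Over the interval, μ = 10.7 × 1/3 ≈ 3.56667 (a 20-minute interval = 1/3 hours).
P(N = 0) = e^(−3.56667) · 3.56667^0/0! ≈ 0.0282.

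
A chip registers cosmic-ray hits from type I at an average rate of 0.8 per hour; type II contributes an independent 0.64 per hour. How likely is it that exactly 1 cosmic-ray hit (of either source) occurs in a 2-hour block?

Independent Poisson processes superpose: combined rate λ = 0.8 + 0.64 = 1.44 per hour.
Over the interval, μ = 1.44 × 2 = 2.88 (a 2-hour block = 2 hours).
P(N = 1) = e^(−2.88) · 2.88^1/1! ≈ 0.1617.

0.1617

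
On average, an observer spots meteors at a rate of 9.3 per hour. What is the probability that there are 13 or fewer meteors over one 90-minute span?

0.4698

Over the interval, μ = 9.3 × 1.5 = 13.95 (a 90-minute span = 1.5 hours).
P(N ≤ 13) = Σ_{j=0}^{13} e^(−μ) μ^j/j! ≈ 0.4698.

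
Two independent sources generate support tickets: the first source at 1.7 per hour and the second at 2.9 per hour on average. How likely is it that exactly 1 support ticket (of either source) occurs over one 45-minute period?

Independent Poisson processes superpose: combined rate λ = 1.7 + 2.9 = 4.6 per hour.
Over the interval, μ = 4.6 × 0.75 = 3.45 (a 45-minute period = 0.75 hours).
P(N = 1) = e^(−3.45) · 3.45^1/1! ≈ 0.1095.

0.1095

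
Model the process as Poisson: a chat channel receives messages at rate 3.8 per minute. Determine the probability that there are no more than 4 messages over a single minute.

0.6678

With mean μ = 3.8 per minute,
P(N ≤ 4) = Σ_{j=0}^{4} e^(−μ) μ^j/j! ≈ 0.6678.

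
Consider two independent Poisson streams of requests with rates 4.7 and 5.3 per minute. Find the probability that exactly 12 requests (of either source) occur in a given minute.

0.0948

Independent Poisson processes superpose: combined rate λ = 4.7 + 5.3 = 10 per minute.
So μ = 10.
P(N = 12) = e^(−10) · 10^12/12! ≈ 0.0948.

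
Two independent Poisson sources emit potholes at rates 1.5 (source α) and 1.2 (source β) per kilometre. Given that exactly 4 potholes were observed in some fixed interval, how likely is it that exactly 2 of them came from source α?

Given the total, each event is independently from source α with probability p = λ_α/(λ_α+λ_β) = 1.5/2.7 ≈ 0.5556.
So K ~ Binomial(4, 1.5/2.7): P(K = 2) = C(4,2) · (1.5/2.7)^2 · (1.2/2.7)^2 ≈ 0.3658.

0.3658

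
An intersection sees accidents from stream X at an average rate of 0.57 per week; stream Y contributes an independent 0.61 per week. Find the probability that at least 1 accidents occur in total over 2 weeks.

0.9056

Independent Poisson processes superpose: combined rate λ = 0.57 + 0.61 = 1.18 per week.
Over the interval, μ = 1.18 × 2 = 2.36 (2 weeks).
P(N ≥ 1) = 1 − P(N ≤ 0) ≈ 0.9056.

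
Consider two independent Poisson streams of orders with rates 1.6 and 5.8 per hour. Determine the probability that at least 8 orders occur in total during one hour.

Independent Poisson processes superpose: combined rate λ = 1.6 + 5.8 = 7.4 per hour.
So μ = 7.4.
P(N ≥ 8) = 1 − P(N ≤ 7) ≈ 0.4607.

0.4607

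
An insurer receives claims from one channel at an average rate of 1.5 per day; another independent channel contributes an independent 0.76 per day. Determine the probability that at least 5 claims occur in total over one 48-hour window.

Independent Poisson processes superpose: combined rate λ = 1.5 + 0.76 = 2.26 per day.
Over the interval, μ = 2.26 × 2 = 4.52 (a 48-hour window = 2 days).
P(N ≥ 5) = 1 − P(N ≤ 4) ≈ 0.4717.

0.4717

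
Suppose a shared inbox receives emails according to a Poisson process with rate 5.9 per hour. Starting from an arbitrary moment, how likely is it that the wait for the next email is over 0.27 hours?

The wait for the next event is exponential with rate λ = 5.9 per hour.
P(T > 0.27) = e^(−λt) = e^(−5.9 × 0.27) = e^(−1.593) ≈ 0.2033.

0.2033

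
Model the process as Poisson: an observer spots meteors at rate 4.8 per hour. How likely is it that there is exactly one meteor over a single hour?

0.0395

With mean μ = 4.8 per hour,
P(N = 1) = e^(−μ) μ^1/1! = e^(−4.8) · 4.8^1/1 ≈ 0.0395.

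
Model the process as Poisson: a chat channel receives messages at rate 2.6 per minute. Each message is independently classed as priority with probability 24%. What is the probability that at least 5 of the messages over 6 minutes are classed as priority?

0.3213

Thinning: the messages that are classed as priority themselves form a Poisson process with rate 0.24 × 2.6 = 0.624 per minute.
Over the interval, μ = 0.624 × 6 = 3.744 (6 minutes).
P(N ≥ 5) = 1 − P(N ≤ 4) ≈ 0.3213.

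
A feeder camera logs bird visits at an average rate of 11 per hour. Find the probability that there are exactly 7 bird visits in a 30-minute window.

0.1234

Over the interval, μ = 11 × 0.5 = 5.5 (a 30-minute window = 0.5 hours).
P(N = 7) = e^(−μ) μ^7/7! = e^(−5.5) · 5.5^7/5040 ≈ 0.1234.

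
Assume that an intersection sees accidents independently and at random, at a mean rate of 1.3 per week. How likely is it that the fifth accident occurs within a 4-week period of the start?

0.5939

Over the interval, μ = 1.3 × 4 = 5.2 (a 4-week period = 4 weeks).
The fifth arrival falls in the interval iff at least 5 events occur there: P(S_5 ≤ t) = P(N ≥ 5) = 1 − P(N ≤ 4) ≈ 0.5939.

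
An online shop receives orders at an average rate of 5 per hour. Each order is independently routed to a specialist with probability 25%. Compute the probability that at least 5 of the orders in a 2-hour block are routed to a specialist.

Thinning: the orders that are routed to a specialist themselves form a Poisson process with rate 0.25 × 5 = 1.25 per hour.
Over the interval, μ = 1.25 × 2 = 2.5 (a 2-hour block = 2 hours).
P(N ≥ 5) = 1 − P(N ≤ 4) ≈ 0.1088.

0.1088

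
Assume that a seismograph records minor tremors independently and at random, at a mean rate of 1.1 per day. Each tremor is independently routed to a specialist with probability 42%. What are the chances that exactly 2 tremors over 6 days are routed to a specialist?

0.2403

Thinning: the tremors that are routed to a specialist themselves form a Poisson process with rate 0.42 × 1.1 = 0.462 per day.
Over the interval, μ = 0.462 × 6 = 2.772 (6 days).
P(N = 2) = e^(−2.772) · 2.772^2/2! ≈ 0.2403.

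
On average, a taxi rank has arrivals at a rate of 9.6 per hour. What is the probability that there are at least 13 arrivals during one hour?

0.1721

With mean μ = 9.6 per hour,
P(N ≥ 13) = 1 − P(N ≤ 12) = 1 − Σ_{j=0}^{12} e^(−μ) μ^j/j! ≈ 0.1721.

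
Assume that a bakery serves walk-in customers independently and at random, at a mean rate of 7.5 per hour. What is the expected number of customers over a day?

180

E[N] = λt = 7.5 × 24 = 180 (a day = 24 hours).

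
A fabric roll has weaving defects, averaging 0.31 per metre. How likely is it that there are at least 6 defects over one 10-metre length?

0.0943

Over the interval, μ = 0.31 × 10 = 3.1 (a 10-metre length = 10 metres).
P(N ≥ 6) = 1 − P(N ≤ 5) = 1 − Σ_{j=0}^{5} e^(−μ) μ^j/j! ≈ 0.0943.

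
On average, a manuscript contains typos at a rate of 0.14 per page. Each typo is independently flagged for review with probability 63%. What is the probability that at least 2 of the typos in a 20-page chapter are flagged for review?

Thinning: the typos that are flagged for review themselves form a Poisson process with rate 0.63 × 0.14 = 0.0882 per page.
Over the interval, μ = 0.0882 × 20 = 1.764 (a 20-page chapter = 20 pages).
P(N ≥ 2) = 1 − P(N ≤ 1) ≈ 0.5264.

0.5264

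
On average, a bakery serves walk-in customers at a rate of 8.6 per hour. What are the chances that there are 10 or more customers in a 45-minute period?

Over the interval, μ = 8.6 × 0.75 = 6.45 (a 45-minute period = 0.75 hours).
P(N ≥ 10) = 1 − P(N ≤ 9) = 1 − Σ_{j=0}^{9} e^(−μ) μ^j/j! ≈ 0.1184.

0.1184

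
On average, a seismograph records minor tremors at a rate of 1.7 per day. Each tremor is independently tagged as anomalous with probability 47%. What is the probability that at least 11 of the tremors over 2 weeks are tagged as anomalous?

Thinning: the tremors that are tagged as anomalous themselves form a Poisson process with rate 0.47 × 1.7 = 0.799 per day.
Over the interval, μ = 0.799 × 14 = 11.186 (2 weeks = 14 days).
P(N ≥ 11) = 1 − P(N ≤ 10) ≈ 0.5621.

0.5621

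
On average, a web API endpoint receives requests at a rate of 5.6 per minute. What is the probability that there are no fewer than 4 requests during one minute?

With mean μ = 5.6 per minute,
P(N ≥ 4) = 1 − P(N ≤ 3) = 1 − Σ_{j=0}^{3} e^(−μ) μ^j/j! ≈ 0.8094.

0.8094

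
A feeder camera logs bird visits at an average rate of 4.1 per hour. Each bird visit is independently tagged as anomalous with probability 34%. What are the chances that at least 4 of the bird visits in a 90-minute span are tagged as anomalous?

Thinning: the bird visits that are tagged as anomalous themselves form a Poisson process with rate 0.34 × 4.1 = 1.394 per hour.
Over the interval, μ = 1.394 × 1.5 = 2.091 (a 90-minute span = 1.5 hours).
P(N ≥ 4) = 1 − P(N ≤ 3) ≈ 0.1597.

0.1597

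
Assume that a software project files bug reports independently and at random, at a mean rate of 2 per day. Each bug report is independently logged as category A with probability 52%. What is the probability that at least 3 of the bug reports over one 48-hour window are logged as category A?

Thinning: the bug reports that are logged as category A themselves form a Poisson process with rate 0.52 × 2 = 1.04 per day.
Over the interval, μ = 1.04 × 2 = 2.08 (a 48-hour window = 2 days).
P(N ≥ 3) = 1 − P(N ≤ 2) ≈ 0.3450.

0.3450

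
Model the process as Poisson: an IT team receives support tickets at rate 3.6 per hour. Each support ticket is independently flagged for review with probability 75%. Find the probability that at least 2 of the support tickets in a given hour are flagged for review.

Thinning: the support tickets that are flagged for review themselves form a Poisson process with rate 0.75 × 3.6 = 2.7 per hour.
So μ = 2.7.
P(N ≥ 2) = 1 − P(N ≤ 1) ≈ 0.7513.

0.7513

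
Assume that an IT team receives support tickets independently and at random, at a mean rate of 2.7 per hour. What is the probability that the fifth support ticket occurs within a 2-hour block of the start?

0.6267

Over the interval, μ = 2.7 × 2 = 5.4 (a 2-hour block = 2 hours).
The fifth arrival falls in the interval iff at least 5 events occur there: P(S_5 ≤ t) = P(N ≥ 5) = 1 − P(N ≤ 4) ≈ 0.6267.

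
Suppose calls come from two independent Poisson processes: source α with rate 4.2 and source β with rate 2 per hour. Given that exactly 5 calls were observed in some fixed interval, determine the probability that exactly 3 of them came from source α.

Given the total, each event is independently from source α with probability p = λ_α/(λ_α+λ_β) = 4.2/6.2 ≈ 0.6774.
So K ~ Binomial(5, 4.2/6.2): P(K = 3) = C(5,3) · (4.2/6.2)^3 · (2/6.2)^2 ≈ 0.3235.

0.3235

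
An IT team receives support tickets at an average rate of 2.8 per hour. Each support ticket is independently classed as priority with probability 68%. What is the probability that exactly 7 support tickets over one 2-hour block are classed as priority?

Thinning: the support tickets that are classed as priority themselves form a Poisson process with rate 0.68 × 2.8 = 1.904 per hour.
Over the interval, μ = 1.904 × 2 = 3.808 (a 2-hour block = 2 hours).
P(N = 7) = e^(−3.808) · 3.808^7/7! ≈ 0.0511.

0.0511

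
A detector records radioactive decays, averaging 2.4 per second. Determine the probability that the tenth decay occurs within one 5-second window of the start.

0.7576

Over the interval, μ = 2.4 × 5 = 12 (a 5-second window = 5 seconds).
The tenth arrival falls in the interval iff at least 10 events occur there: P(S_10 ≤ t) = P(N ≥ 10) = 1 − P(N ≤ 9) ≈ 0.7576.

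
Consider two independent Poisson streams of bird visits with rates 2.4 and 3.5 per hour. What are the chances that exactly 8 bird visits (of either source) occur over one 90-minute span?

0.1338

Independent Poisson processes superpose: combined rate λ = 2.4 + 3.5 = 5.9 per hour.
Over the interval, μ = 5.9 × 1.5 = 8.85 (a 90-minute span = 1.5 hours).
P(N = 8) = e^(−8.85) · 8.85^8/8! ≈ 0.1338.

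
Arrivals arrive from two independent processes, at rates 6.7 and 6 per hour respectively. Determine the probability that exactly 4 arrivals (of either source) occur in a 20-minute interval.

Independent Poisson processes superpose: combined rate λ = 6.7 + 6 = 12.7 per hour.
Over the interval, μ = 12.7 × 1/3 ≈ 4.23333 (a 20-minute interval = 1/3 hours).
P(N = 4) = e^(−4.23333) · 4.23333^4/4! ≈ 0.1941.

0.1941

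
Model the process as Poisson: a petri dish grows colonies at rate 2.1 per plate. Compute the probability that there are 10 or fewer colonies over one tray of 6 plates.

0.2876

Over the interval, μ = 2.1 × 6 = 12.6 (a tray of 6 plates = 6 plates).
P(N ≤ 10) = Σ_{j=0}^{10} e^(−μ) μ^j/j! ≈ 0.2876.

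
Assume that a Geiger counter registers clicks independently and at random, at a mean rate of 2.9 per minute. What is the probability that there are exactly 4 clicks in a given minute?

0.1622

With mean μ = 2.9 per minute,
P(N = 4) = e^(−μ) μ^4/4! = e^(−2.9) · 2.9^4/24 ≈ 0.1622.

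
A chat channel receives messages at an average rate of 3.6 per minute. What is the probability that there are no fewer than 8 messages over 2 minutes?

0.4311

Over the interval, μ = 3.6 × 2 = 7.2 (2 minutes).
P(N ≥ 8) = 1 − P(N ≤ 7) = 1 − Σ_{j=0}^{7} e^(−μ) μ^j/j! ≈ 0.4311.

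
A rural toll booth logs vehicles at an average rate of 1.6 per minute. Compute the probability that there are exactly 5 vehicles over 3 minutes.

0.1747

Over the interval, μ = 1.6 × 3 = 4.8 (3 minutes).
P(N = 5) = e^(−μ) μ^5/5! = e^(−4.8) · 4.8^5/120 ≈ 0.1747.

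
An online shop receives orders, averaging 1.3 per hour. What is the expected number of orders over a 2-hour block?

2.6

E[N] = λt = 1.3 × 2 = 2.6 (a 2-hour block = 2 hours).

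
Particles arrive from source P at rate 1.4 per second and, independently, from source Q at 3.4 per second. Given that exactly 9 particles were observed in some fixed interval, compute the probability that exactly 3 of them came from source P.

0.2632

Given the total, each event is independently from source P with probability p = λ_P/(λ_P+λ_Q) = 1.4/4.8 ≈ 0.2917.
So K ~ Binomial(9, 1.4/4.8): P(K = 3) = C(9,3) · (1.4/4.8)^3 · (3.4/4.8)^6 ≈ 0.2632.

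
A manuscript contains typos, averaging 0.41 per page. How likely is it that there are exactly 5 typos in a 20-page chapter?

0.0849

Over the interval, μ = 0.41 × 20 = 8.2 (a 20-page chapter = 20 pages).
P(N = 5) = e^(−μ) μ^5/5! = e^(−8.2) · 8.2^5/120 ≈ 0.0849.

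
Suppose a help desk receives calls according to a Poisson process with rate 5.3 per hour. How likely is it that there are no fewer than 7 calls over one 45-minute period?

0.1081

Over the interval, μ = 5.3 × 0.75 = 3.975 (a 45-minute period = 0.75 hours).
P(N ≥ 7) = 1 − P(N ≤ 6) = 1 − Σ_{j=0}^{6} e^(−μ) μ^j/j! ≈ 0.1081.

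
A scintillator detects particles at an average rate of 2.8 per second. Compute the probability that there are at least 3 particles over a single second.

0.5305

With mean μ = 2.8 per second,
P(N ≥ 3) = 1 − P(N ≤ 2) = 1 − Σ_{j=0}^{2} e^(−μ) μ^j/j! ≈ 0.5305.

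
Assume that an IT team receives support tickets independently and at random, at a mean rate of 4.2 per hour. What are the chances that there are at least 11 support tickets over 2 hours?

0.2257

Over the interval, μ = 4.2 × 2 = 8.4 (2 hours).
P(N ≥ 11) = 1 − P(N ≤ 10) = 1 − Σ_{j=0}^{10} e^(−μ) μ^j/j! ≈ 0.2257.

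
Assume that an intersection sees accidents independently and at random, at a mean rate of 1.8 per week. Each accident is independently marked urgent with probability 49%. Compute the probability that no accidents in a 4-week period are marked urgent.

Thinning: the accidents that are marked urgent themselves form a Poisson process with rate 0.49 × 1.8 = 0.882 per week.
Over the interval, μ = 0.882 × 4 = 3.528 (a 4-week period = 4 weeks).
P(N = 0) = e^(−3.528) · 3.528^0/0! ≈ 0.0294.

0.0294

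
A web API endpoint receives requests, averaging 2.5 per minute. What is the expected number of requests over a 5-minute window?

12.5

E[N] = λt = 2.5 × 5 = 12.5 (a 5-minute window = 5 minutes).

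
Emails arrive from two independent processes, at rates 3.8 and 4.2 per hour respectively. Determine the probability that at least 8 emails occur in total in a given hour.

Independent Poisson processes superpose: combined rate λ = 3.8 + 4.2 = 8 per hour.
So μ = 8.
P(N ≥ 8) = 1 − P(N ≤ 7) ≈ 0.5470.

0.5470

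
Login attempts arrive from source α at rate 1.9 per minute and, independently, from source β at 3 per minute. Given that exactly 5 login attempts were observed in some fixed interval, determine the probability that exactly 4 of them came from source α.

Given the total, each event is independently from source α with probability p = λ_α/(λ_α+λ_β) = 1.9/4.9 ≈ 0.3878.
So K ~ Binomial(5, 1.9/4.9): P(K = 4) = C(5,4) · (1.9/4.9)^4 · (3/4.9)^1 ≈ 0.0692.

0.0692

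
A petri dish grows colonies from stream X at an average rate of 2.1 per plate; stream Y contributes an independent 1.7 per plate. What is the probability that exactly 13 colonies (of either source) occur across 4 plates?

0.0930

Independent Poisson processes superpose: combined rate λ = 2.1 + 1.7 = 3.8 per plate.
Over the interval, μ = 3.8 × 4 = 15.2 (4 plates).
P(N = 13) = e^(−15.2) · 15.2^13/13! ≈ 0.0930.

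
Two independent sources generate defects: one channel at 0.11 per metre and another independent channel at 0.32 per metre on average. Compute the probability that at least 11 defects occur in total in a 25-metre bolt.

Independent Poisson processes superpose: combined rate λ = 0.11 + 0.32 = 0.43 per metre.
Over the interval, μ = 0.43 × 25 = 10.75 (a 25-metre bolt = 25 metres).
P(N ≥ 11) = 1 − P(N ≤ 10) ≈ 0.5100.

0.5100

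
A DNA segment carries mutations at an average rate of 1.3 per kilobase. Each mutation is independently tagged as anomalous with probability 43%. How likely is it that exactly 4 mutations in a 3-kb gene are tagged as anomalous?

Thinning: the mutations that are tagged as anomalous themselves form a Poisson process with rate 0.43 × 1.3 = 0.559 per kilobase.
Over the interval, μ = 0.559 × 3 = 1.677 (a 3-kb gene = 3 kilobases).
P(N = 4) = e^(−1.677) · 1.677^4/4! ≈ 0.0616.

0.0616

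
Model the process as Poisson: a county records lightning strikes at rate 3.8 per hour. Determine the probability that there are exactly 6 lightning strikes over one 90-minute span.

0.1594

Over the interval, μ = 3.8 × 1.5 = 5.7 (a 90-minute span = 1.5 hours).
P(N = 6) = e^(−μ) μ^6/6! = e^(−5.7) · 5.7^6/720 ≈ 0.1594.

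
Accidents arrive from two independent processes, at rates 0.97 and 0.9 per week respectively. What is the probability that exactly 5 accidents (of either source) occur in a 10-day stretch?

0.0784

Independent Poisson processes superpose: combined rate λ = 0.97 + 0.9 = 1.87 per week.
Over the interval, μ = 1.87 × 10/7 ≈ 2.67143 (a 10-day stretch = 10/7 weeks).
P(N = 5) = e^(−2.67143) · 2.67143^5/5! ≈ 0.0784.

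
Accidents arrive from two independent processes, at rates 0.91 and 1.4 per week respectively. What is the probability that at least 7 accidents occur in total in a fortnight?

0.1846

Independent Poisson processes superpose: combined rate λ = 0.91 + 1.4 = 2.31 per week.
Over the interval, μ = 2.31 × 2 = 4.62 (a fortnight = 2 weeks).
P(N ≥ 7) = 1 − P(N ≤ 6) ≈ 0.1846.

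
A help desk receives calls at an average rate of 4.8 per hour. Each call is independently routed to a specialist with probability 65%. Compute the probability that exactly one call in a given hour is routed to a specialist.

0.1378

Thinning: the calls that are routed to a specialist themselves form a Poisson process with rate 0.65 × 4.8 = 3.12 per hour.
So μ = 3.12.
P(N = 1) = e^(−3.12) · 3.12^1/1! ≈ 0.1378.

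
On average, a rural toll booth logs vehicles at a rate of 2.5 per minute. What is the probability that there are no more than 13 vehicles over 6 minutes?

Over the interval, μ = 2.5 × 6 = 15 (6 minutes).
P(N ≤ 13) = Σ_{j=0}^{13} e^(−μ) μ^j/j! ≈ 0.3632.

0.3632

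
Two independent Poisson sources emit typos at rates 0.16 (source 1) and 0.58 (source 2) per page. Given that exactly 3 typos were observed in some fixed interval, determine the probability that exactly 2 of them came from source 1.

0.1099

Given the total, each event is independently from source 1 with probability p = λ_1/(λ_1+λ_2) = 0.16/0.74 ≈ 0.2162.
So K ~ Binomial(3, 0.16/0.74): P(K = 2) = C(3,2) · (0.16/0.74)^2 · (0.58/0.74)^1 ≈ 0.1099.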